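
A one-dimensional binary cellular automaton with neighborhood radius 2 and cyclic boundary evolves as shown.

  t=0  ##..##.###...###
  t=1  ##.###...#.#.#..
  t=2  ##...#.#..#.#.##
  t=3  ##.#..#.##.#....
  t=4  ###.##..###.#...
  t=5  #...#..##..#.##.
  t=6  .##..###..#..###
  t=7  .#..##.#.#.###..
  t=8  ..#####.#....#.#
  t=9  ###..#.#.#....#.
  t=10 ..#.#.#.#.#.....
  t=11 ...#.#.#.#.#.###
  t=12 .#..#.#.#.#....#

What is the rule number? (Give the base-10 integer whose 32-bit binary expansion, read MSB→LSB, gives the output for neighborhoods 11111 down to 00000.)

1414408129

  #####|.  b31=0 t=0,i=15
  ####.|#  b30=1 t=0,i=0
  ###.#|.  b29=0 t=4,i=2
  ###..|#  b28=1 t=0,i=1
  ##.##|.  b27=0 t=0,i=6
  ##.#.|#  b26=1 t=3,i=2
  ##..#|.  b25=0 t=0,i=2
  ##...|.  b24=0 t=0,i=10
  #.###|.  b23=0 t=0,i=7
  #.##.|#  b22=1 t=3,i=8
  #.#.#|.  b21=0 t=1,i=11
  #.#..|.  b20=0 t=1,i=13
  #..##|#  b19=1 t=0,i=3
  #..#.|#  b18=1 t=2,i=9
  #...#|#  b17=1 t=0,i=11
  #....|.  b16=0 t=3,i=13
  .####|.  b15=0 t=0,i=14
  .###.|.  b14=0 t=0,i=8
  .##.#|#  b13=1 t=0,i=5
  .##..|.  b12=0 t=4,i=5
  .#.##|.  b11=0 t=2,i=13
  .#.#.|#  b10=1 t=1,i=10
  .#..#|#  b9=1 t=1,i=14
  .#...|#  b8=1 t=3,i=12
  ..###|#  b7=1 t=0,i=13
  ..##.|#  b6=1 t=0,i=4
  ..#.#|.  b5=0 t=1,i=9
  ..#..|.  b4=0 t=5,i=4
  ...##|.  b3=0 t=0,i=12
  ...#.|.  b2=0 t=1,i=8
  ....#|.  b1=0 t=3,i=14
  .....|#  b0=1 t=10,i=13
  bits 01010100010011100010011111000001 = 1414408129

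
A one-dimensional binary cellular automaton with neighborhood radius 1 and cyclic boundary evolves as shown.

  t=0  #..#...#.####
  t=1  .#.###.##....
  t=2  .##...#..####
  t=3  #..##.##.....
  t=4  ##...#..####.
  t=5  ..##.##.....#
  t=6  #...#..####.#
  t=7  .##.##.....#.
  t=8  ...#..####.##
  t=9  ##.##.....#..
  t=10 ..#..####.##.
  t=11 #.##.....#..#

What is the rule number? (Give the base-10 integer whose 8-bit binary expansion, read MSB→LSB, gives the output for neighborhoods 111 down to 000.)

53

  ### -> .   bit 7 = 0  t=0,i=10
  ##. -> .   bit 6 = 0  t=0,i=0
  #.# -> #   bit 5 = 1  t=0,i=8
  #.. -> #   bit 4 = 1  t=0,i=1
  .## -> .   bit 3 = 0  t=0,i=9
  .#. -> #   bit 2 = 1  t=0,i=3
  ..# -> .   bit 1 = 0  t=0,i=2
  ... -> #   bit 0 = 1  t=0,i=5
  bits 00110101 = 53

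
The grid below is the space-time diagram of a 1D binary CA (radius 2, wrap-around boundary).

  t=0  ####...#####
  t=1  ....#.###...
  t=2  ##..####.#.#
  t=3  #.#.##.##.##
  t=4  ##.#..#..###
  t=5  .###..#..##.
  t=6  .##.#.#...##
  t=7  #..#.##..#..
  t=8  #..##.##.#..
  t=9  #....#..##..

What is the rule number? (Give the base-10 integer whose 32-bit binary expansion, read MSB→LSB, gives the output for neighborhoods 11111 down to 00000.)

  nb #####: next=.  (t=0,i=0, bit31=0)
  nb ####.: next=.  (t=0,i=2, bit30=0)
  nb ###.#: next=#  (t=2,i=7, bit29=1)
  nb ###..: next=.  (t=0,i=3, bit28=0)
  nb ##.##: next=#  (t=3,i=6, bit27=1)
  nb ##.#.: next=#  (t=2,i=8, bit26=1)
  nb ##..#: next=#  (t=2,i=2, bit25=1)
  nb ##...: next=#  (t=0,i=4, bit24=1)
  nb #.###: next=#  (t=1,i=6, bit23=1)
  nb #.##.: next=.  (t=3,i=4, bit22=0)
  nb #.#.#: next=.  (t=2,i=9, bit21=0)
  nb #.#..: next=#  (t=4,i=3, bit20=1)
  nb #..##: next=.  (t=2,i=3, bit19=0)
  nb #..#.: next=.  (t=4,i=5, bit18=0)
  nb #...#: next=.  (t=0,i=5, bit17=0)
  nb #....: next=.  (t=1,i=10, bit16=0)
  nb .####: next=#  (t=0,i=8, bit15=1)
  nb .###.: next=#  (t=1,i=7, bit14=1)
  nb .##.#: next=.  (t=3,i=5, bit13=0)
  nb .##..: next=#  (t=5,i=10, bit12=1)
  nb .#.##: next=#  (t=1,i=5, bit11=1)
  nb .#.#.: next=#  (t=6,i=5, bit10=1)
  nb .#..#: next=.  (t=4,i=4, bit9=0)
  nb .#...: next=.  (t=6,i=7, bit8=0)
  nb ..###: next=#  (t=0,i=7, bit7=1)
  nb ..##.: next=.  (t=5,i=9, bit6=0)
  nb ..#.#: next=#  (t=1,i=4, bit5=1)
  nb ..#..: next=#  (t=4,i=6, bit4=1)
  nb ...##: next=#  (t=0,i=6, bit3=1)
  nb ...#.: next=.  (t=1,i=3, bit2=0)
  nb ....#: next=.  (t=1,i=2, bit1=0)
  nb .....: next=#  (t=1,i=0, bit0=1)
  bits 00101111100100001101110010111001 = 798022841

798022841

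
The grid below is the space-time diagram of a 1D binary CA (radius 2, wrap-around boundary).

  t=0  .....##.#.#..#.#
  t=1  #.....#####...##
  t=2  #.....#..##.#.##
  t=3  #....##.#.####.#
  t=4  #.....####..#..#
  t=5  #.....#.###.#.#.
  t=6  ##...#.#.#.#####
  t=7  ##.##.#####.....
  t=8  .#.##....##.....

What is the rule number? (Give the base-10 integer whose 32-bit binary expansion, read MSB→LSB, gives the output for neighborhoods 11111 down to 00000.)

1450868116

  [31] ##### => .  t=1,i=8
  [30] ####. => #  t=1,i=9
  [29] ###.# => .  t=3,i=13
  [28] ###.. => #  t=1,i=0
  [27] ##.## => .  t=3,i=14
  [26] ##.#. => #  t=0,i=7
  [25] ##..# => #  t=4,i=10
  [24] ##... => .  t=1,i=1
  [23] #.### => .  t=2,i=14
  [22] #.##. => #  t=3,i=15
  [21] #.#.# => #  t=0,i=8
  [20] #.#.. => #  t=0,i=10
  [19] #..## => #  t=2,i=8
  [18] #..#. => .  t=0,i=12
  [17] #...# => #  t=1,i=12
  [16] #.... => .  t=0,i=1
  [15] .#### => .  t=1,i=7
  [14] .###. => #  t=1,i=15
  [13] .##.# => #  t=0,i=6
  [12] .##.. => #  t=3,i=0
  [11] .#.## => #  t=2,i=13
  [10] .#.#. => #  t=0,i=9
  [9] .#..# => .  t=0,i=11
  [8] .#... => #  t=0,i=0
  [7] ..### => #  t=1,i=6
  [6] ..##. => .  t=0,i=5
  [5] ..#.# => .  t=0,i=13
  [4] ..#.. => #  t=2,i=6
  [3] ...## => .  t=0,i=4
  [2] ...#. => #  t=2,i=5
  [1] ....# => .  t=0,i=3
  [0] ..... => .  t=0,i=2
  bits 01010110011110100111110110010100 = 1450868116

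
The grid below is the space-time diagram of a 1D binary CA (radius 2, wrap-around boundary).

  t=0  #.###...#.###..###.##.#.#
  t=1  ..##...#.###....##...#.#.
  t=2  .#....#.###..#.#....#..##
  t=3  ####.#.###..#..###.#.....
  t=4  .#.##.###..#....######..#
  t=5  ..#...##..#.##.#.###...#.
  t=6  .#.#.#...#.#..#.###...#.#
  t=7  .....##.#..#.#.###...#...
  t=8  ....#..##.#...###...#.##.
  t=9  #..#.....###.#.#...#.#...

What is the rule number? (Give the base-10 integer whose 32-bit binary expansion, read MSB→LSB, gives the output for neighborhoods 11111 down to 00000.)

2761279756

  ##### -> #   bit 31 = 1  t=4,i=18
  ####. -> .   bit 30 = 0  t=3,i=2
  ###.# -> #   bit 29 = 1  t=0,i=17
  ###.. -> .   bit 28 = 0  t=0,i=4
  ##.## -> .   bit 27 = 0  t=0,i=1
  ##.#. -> #   bit 26 = 1  t=0,i=21
  ##..# -> .   bit 25 = 0  t=0,i=13
  ##... -> .   bit 24 = 0  t=0,i=5
  #.### -> #   bit 23 = 1  t=0,i=2
  #.##. -> .   bit 22 = 0  t=0,i=19
  #.#.# -> .   bit 21 = 0  t=0,i=22
  #.#.. -> #   bit 20 = 1  t=1,i=23
  #..## -> .   bit 19 = 0  t=0,i=14
  #..#. -> #   bit 18 = 1  t=2,i=12
  #...# -> .   bit 17 = 0  t=0,i=6
  #.... -> #   bit 16 = 1  t=1,i=13
  .#### -> #   bit 15 = 1  t=3,i=1
  .###. -> #   bit 14 = 1  t=0,i=3
  .##.# -> .   bit 13 = 0  t=0,i=0
  .##.. -> .   bit 12 = 0  t=1,i=3
  .#.## -> #   bit 11 = 1  t=0,i=9
  .#.#. -> .   bit 10 = 0  t=1,i=22
  .#..# -> .   bit 9 = 0  t=2,i=21
  .#... -> #   bit 8 = 1  t=1,i=24
  ..### -> .   bit 7 = 0  t=0,i=15
  ..##. -> .   bit 6 = 0  t=1,i=2
  ..#.# -> .   bit 5 = 0  t=0,i=8
  ..#.. -> .   bit 4 = 0  t=2,i=20
  ...## -> #   bit 3 = 1  t=1,i=1
  ...#. -> #   bit 2 = 1  t=0,i=7
  ....# -> .   bit 1 = 0  t=1,i=14
  ..... -> .   bit 0 = 0  t=3,i=22
  bits 10100100100101011100100100001100 = 2761279756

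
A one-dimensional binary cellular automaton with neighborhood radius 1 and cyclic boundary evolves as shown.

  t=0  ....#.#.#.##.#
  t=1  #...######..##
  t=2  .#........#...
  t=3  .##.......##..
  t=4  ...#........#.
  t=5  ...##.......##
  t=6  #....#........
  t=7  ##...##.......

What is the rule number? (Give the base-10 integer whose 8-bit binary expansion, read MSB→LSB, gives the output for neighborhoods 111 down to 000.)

52

  nb ###: next=.  (t=1,i=5, bit7=0)
  nb ##.: next=.  (t=0,i=11, bit6=0)
  nb #.#: next=#  (t=0,i=5, bit5=1)
  nb #..: next=#  (t=0,i=0, bit4=1)
  nb .##: next=.  (t=0,i=10, bit3=0)
  nb .#.: next=#  (t=0,i=4, bit2=1)
  nb ..#: next=.  (t=0,i=3, bit1=0)
  nb ...: next=.  (t=0,i=1, bit0=0)
  bits 00110100 = 52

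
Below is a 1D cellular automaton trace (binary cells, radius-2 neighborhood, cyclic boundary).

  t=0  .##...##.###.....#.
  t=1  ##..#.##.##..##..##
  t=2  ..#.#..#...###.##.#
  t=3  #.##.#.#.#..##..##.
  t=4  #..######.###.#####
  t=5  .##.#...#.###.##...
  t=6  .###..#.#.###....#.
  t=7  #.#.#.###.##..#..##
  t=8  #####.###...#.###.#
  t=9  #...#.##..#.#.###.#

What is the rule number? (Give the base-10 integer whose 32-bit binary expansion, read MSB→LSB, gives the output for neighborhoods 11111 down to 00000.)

648799857

  #####|.  b31=0 t=4,i=5
  ####.|.  b30=0 t=1,i=0
  ###.#|#  b29=1 t=2,i=13
  ###..|.  b28=0 t=0,i=11
  ##.##|.  b27=0 t=0,i=8
  ##.#.|#  b26=1 t=2,i=17
  ##..#|#  b25=1 t=1,i=2
  ##...|.  b24=0 t=0,i=3
  #.###|#  b23=1 t=0,i=9
  #.##.|.  b22=0 t=1,i=6
  #.#.#|#  b21=1 t=3,i=0
  #.#..|.  b20=0 t=2,i=4
  #..##|#  b19=1 t=0,i=0
  #..#.|.  b18=0 t=1,i=3
  #...#|#  b17=1 t=0,i=4
  #....|#  b16=1 t=0,i=13
  .####|#  b15=1 t=1,i=18
  .###.|#  b14=1 t=0,i=10
  .##.#|#  b13=1 t=0,i=7
  .##..|.  b12=0 t=0,i=2
  .#.##|.  b11=0 t=1,i=5
  .#.#.|#  b10=1 t=2,i=3
  .#..#|#  b9=1 t=0,i=18
  .#...|.  b8=0 t=2,i=8
  ..###|.  b7=0 t=1,i=17
  ..##.|#  b6=1 t=0,i=1
  ..#.#|#  b5=1 t=1,i=4
  ..#..|#  b4=1 t=0,i=17
  ...##|.  b3=0 t=0,i=5
  ...#.|.  b2=0 t=0,i=16
  ....#|.  b1=0 t=0,i=15
  .....|#  b0=1 t=0,i=14
  bits 00100110101010111110011001110001 = 648799857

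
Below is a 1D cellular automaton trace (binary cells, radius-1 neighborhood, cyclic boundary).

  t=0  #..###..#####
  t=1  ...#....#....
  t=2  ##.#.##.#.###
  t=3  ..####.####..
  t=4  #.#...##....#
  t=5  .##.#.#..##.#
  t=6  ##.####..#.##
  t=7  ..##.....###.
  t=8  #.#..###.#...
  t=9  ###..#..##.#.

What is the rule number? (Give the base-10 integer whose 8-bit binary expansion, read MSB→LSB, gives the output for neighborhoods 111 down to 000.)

45

  ### -> .   bit 7 = 0  t=0,i=4
  ##. -> .   bit 6 = 0  t=0,i=0
  #.# -> #   bit 5 = 1  t=2,i=2
  #.. -> .   bit 4 = 0  t=0,i=1
  .## -> #   bit 3 = 1  t=0,i=3
  .#. -> #   bit 2 = 1  t=1,i=3
  ..# -> .   bit 1 = 0  t=0,i=2
  ... -> #   bit 0 = 1  t=1,i=0
  bits 00101101 = 45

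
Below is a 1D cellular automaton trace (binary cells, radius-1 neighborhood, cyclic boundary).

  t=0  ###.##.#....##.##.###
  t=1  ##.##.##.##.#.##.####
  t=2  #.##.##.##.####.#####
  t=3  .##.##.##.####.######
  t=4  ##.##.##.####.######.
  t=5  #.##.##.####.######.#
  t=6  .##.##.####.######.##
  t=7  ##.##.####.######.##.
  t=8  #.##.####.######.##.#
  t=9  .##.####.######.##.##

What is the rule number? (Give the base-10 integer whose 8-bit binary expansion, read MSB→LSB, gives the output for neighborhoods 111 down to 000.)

  [7] ### => #  t=0,i=0
  [6] ##. => .  t=0,i=2
  [5] #.# => #  t=0,i=3
  [4] #.. => .  t=0,i=8
  [3] .## => #  t=0,i=4
  [2] .#. => #  t=0,i=7
  [1] ..# => .  t=0,i=11
  [0] ... => #  t=0,i=9
  bits 10101101 = 173

173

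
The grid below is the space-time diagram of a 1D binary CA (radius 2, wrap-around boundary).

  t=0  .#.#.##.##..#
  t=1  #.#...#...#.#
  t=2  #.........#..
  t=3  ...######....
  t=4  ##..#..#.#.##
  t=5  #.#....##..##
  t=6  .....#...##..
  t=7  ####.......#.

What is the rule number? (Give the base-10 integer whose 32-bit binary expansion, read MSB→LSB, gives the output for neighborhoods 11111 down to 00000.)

1133028387

  nb #####: next=.  (t=3,i=5, bit31=0)
  nb ####.: next=#  (t=3,i=7, bit30=1)
  nb ###.#: next=.  (t=5,i=0, bit29=0)
  nb ###..: next=.  (t=3,i=8, bit28=0)
  nb ##.##: next=.  (t=0,i=7, bit27=0)
  nb ##.#.: next=.  (t=1,i=1, bit26=0)
  nb ##..#: next=#  (t=0,i=10, bit25=1)
  nb ##...: next=#  (t=3,i=9, bit24=1)
  nb #.###: next=#  (t=4,i=11, bit23=1)
  nb #.##.: next=.  (t=0,i=5, bit22=0)
  nb #.#.#: next=.  (t=0,i=1, bit21=0)
  nb #.#..: next=.  (t=1,i=2, bit20=0)
  nb #..##: next=#  (t=5,i=10, bit19=1)
  nb #..#.: next=.  (t=0,i=11, bit18=0)
  nb #...#: next=.  (t=1,i=4, bit17=0)
  nb #....: next=.  (t=2,i=2, bit16=0)
  nb .####: next=#  (t=3,i=4, bit15=1)
  nb .###.: next=.  (t=5,i=12, bit14=0)
  nb .##.#: next=#  (t=0,i=6, bit13=1)
  nb .##..: next=.  (t=0,i=9, bit12=0)
  nb .#.##: next=.  (t=0,i=4, bit11=0)
  nb .#.#.: next=#  (t=0,i=0, bit10=1)
  nb .#..#: next=.  (t=2,i=11, bit9=0)
  nb .#...: next=.  (t=1,i=3, bit8=0)
  nb ..###: next=.  (t=3,i=3, bit7=0)
  nb ..##.: next=.  (t=5,i=7, bit6=0)
  nb ..#.#: next=#  (t=0,i=12, bit5=1)
  nb ..#..: next=.  (t=1,i=6, bit4=0)
  nb ...##: next=.  (t=3,i=2, bit3=0)
  nb ...#.: next=.  (t=1,i=5, bit2=0)
  nb ....#: next=#  (t=2,i=8, bit1=1)
  nb .....: next=#  (t=2,i=3, bit0=1)
  bits 01000011100010001010010000100011 = 1133028387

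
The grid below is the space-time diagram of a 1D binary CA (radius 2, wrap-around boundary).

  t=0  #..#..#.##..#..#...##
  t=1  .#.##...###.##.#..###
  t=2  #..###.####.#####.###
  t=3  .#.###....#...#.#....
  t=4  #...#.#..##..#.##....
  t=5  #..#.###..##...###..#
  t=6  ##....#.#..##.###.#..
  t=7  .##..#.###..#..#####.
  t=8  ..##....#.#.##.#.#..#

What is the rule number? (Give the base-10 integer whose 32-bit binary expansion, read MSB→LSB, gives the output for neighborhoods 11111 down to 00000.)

2807068316

  ##### -> #   bit 31 = 1  t=2,i=14
  ####. -> .   bit 30 = 0  t=2,i=9
  ###.# -> #   bit 29 = 1  t=1,i=10
  ###.. -> .   bit 28 = 0  t=0,i=0
  ##.## -> .   bit 27 = 0  t=1,i=11
  ##.#. -> #   bit 26 = 1  t=1,i=0
  ##..# -> #   bit 25 = 1  t=0,i=1
  ##... -> #   bit 24 = 1  t=1,i=5
  #.### -> .   bit 23 = 0  t=2,i=7
  #.##. -> #   bit 22 = 1  t=0,i=8
  #.#.# -> .   bit 21 = 0  t=1,i=1
  #.#.. -> #   bit 20 = 1  t=1,i=15
  #..## -> .   bit 19 = 0  t=1,i=17
  #..#. -> .   bit 18 = 0  t=0,i=2
  #...# -> .   bit 17 = 0  t=0,i=17
  #.... -> .   bit 16 = 0  t=3,i=7
  .#### -> .   bit 15 = 0  t=2,i=8
  .###. -> #   bit 14 = 1  t=0,i=20
  .##.# -> #   bit 13 = 1  t=1,i=13
  .##.. -> #   bit 12 = 1  t=0,i=9
  .#.## -> .   bit 11 = 0  t=0,i=7
  .#.#. -> #   bit 10 = 1  t=3,i=15
  .#..# -> #   bit 9 = 1  t=0,i=4
  .#... -> .   bit 8 = 0  t=0,i=16
  ..### -> #   bit 7 = 1  t=0,i=19
  ..##. -> .   bit 6 = 0  t=4,i=9
  ..#.# -> .   bit 5 = 0  t=0,i=6
  ..#.. -> #   bit 4 = 1  t=0,i=3
  ...## -> #   bit 3 = 1  t=0,i=18
  ...#. -> #   bit 2 = 1  t=3,i=0
  ....# -> .   bit 1 = 0  t=3,i=8
  ..... -> .   bit 0 = 0  t=3,i=19
  bits 10100111010100000111011010011100 = 2807068316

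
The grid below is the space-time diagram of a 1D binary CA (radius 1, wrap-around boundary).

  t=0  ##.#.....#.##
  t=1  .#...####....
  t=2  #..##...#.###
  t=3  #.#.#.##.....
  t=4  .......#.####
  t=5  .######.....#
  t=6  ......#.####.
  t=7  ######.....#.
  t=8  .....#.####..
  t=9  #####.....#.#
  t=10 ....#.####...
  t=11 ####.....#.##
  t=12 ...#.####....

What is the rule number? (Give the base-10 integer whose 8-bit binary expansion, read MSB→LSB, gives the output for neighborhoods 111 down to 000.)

  ###|.  b7=0 t=0,i=0
  ##.|#  b6=1 t=0,i=1
  #.#|.  b5=0 t=0,i=2
  #..|.  b4=0 t=0,i=4
  .##|.  b3=0 t=0,i=11
  .#.|.  b2=0 t=0,i=3
  ..#|#  b1=1 t=0,i=8
  ...|#  b0=1 t=0,i=5
  bits 01000011 = 67

67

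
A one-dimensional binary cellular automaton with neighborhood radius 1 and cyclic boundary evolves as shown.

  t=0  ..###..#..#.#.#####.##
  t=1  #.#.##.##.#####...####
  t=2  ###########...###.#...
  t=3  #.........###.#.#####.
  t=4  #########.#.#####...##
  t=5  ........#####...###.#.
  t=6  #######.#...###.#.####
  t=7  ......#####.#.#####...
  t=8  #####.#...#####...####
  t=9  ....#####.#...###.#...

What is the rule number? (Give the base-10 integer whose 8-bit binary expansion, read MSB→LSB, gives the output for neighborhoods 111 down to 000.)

  ###|.  b7=0 t=0,i=3
  ##.|#  b6=1 t=0,i=4
  #.#|#  b5=1 t=0,i=11
  #..|#  b4=1 t=0,i=0
  .##|#  b3=1 t=0,i=2
  .#.|#  b2=1 t=0,i=7
  ..#|.  b1=0 t=0,i=1
  ...|#  b0=1 t=1,i=16
  bits 01111101 = 125

125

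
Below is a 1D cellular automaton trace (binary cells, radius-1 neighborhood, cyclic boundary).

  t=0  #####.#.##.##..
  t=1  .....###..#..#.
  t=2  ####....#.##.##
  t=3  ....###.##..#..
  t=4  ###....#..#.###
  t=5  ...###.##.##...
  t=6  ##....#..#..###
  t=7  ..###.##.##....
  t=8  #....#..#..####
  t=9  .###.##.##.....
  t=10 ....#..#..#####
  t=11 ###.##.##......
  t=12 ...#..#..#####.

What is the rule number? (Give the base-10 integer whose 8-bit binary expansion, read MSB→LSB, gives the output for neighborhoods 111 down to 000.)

  [7] ### => .  t=0,i=1
  [6] ##. => .  t=0,i=4
  [5] #.# => #  t=0,i=5
  [4] #.. => #  t=0,i=13
  [3] .## => .  t=0,i=0
  [2] .#. => #  t=0,i=6
  [1] ..# => .  t=0,i=14
  [0] ... => #  t=1,i=0
  bits 00110101 = 53

53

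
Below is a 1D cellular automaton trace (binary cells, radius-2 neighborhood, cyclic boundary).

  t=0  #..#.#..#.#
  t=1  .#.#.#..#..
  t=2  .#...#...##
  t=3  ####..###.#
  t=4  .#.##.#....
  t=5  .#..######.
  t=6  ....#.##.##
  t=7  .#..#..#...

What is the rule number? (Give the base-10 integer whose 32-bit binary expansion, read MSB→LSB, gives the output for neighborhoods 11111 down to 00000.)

  [31] ##### => #  t=3,i=1
  [30] ####. => .  t=3,i=2
  [29] ###.# => .  t=3,i=8
  [28] ###.. => #  t=3,i=3
  [27] ##.## => .  t=3,i=9
  [26] ##.#. => #  t=2,i=0
  [25] ##..# => #  t=0,i=1
  [24] ##... => .  t=6,i=0
  [23] #.### => .  t=3,i=10
  [22] #.##. => .  t=0,i=10
  [21] #.#.# => .  t=1,i=3
  [20] #.#.. => #  t=0,i=5
  [19] #..## => .  t=3,i=5
  [18] #..#. => .  t=0,i=2
  [17] #...# => #  t=1,i=10
  [16] #.... => #  t=4,i=8
  [15] .#### => .  t=3,i=0
  [14] .###. => .  t=3,i=7
  [13] .##.# => #  t=2,i=10
  [12] .##.. => .  t=0,i=0
  [11] .#.## => .  t=0,i=9
  [10] .#.#. => .  t=0,i=4
  [9] .#..# => .  t=0,i=6
  [8] .#... => #  t=1,i=9
  [7] ..### => #  t=3,i=6
  [6] ..##. => .  t=2,i=9
  [5] ..#.# => #  t=0,i=3
  [4] ..#.. => .  t=1,i=8
  [3] ...## => #  t=2,i=8
  [2] ...#. => .  t=1,i=0
  [1] ....# => .  t=4,i=10
  [0] ..... => #  t=4,i=9
  bits 10010110000100110010000110101001 = 2517836201

2517836201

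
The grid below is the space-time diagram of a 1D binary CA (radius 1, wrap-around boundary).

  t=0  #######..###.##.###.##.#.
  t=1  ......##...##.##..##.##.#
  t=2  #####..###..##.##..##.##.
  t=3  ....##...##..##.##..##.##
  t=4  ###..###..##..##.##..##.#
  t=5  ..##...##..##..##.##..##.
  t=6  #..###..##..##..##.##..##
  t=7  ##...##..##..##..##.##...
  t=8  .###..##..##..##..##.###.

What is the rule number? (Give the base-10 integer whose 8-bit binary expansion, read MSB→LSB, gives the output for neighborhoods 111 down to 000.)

  nb ###: next=.  (t=0,i=1, bit7=0)
  nb ##.: next=#  (t=0,i=6, bit6=1)
  nb #.#: next=#  (t=0,i=12, bit5=1)
  nb #..: next=#  (t=0,i=7, bit4=1)
  nb .##: next=.  (t=0,i=0, bit3=0)
  nb .#.: next=.  (t=0,i=23, bit2=0)
  nb ..#: next=.  (t=0,i=8, bit1=0)
  nb ...: next=#  (t=1,i=1, bit0=1)
  bits 01110001 = 113

113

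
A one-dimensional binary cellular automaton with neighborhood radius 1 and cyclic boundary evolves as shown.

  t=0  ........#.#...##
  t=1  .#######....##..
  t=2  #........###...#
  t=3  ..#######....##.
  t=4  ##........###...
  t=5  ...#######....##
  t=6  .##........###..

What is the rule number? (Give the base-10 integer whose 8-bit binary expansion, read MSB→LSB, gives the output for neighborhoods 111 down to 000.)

  ### -> .   bit 7 = 0  t=1,i=2
  ##. -> .   bit 6 = 0  t=0,i=15
  #.# -> .   bit 5 = 0  t=0,i=9
  #.. -> .   bit 4 = 0  t=0,i=0
  .## -> .   bit 3 = 0  t=0,i=14
  .#. -> .   bit 2 = 0  t=0,i=8
  ..# -> #   bit 1 = 1  t=0,i=7
  ... -> #   bit 0 = 1  t=0,i=1
  bits 00000011 = 3

3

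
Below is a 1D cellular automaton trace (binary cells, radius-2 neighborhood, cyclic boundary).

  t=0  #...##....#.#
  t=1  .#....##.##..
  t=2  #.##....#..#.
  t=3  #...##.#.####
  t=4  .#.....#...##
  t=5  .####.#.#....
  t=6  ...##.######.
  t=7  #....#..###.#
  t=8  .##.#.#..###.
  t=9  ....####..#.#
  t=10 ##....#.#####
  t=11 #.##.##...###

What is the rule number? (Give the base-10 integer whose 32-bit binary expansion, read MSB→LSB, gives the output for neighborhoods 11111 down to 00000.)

  ##### -> #   bit 31 = 1  t=3,i=11
  ####. -> #   bit 30 = 1  t=3,i=12
  ###.# -> #   bit 29 = 1  t=5,i=4
  ###.. -> .   bit 28 = 0  t=3,i=0
  ##.## -> #   bit 27 = 1  t=1,i=8
  ##.#. -> .   bit 26 = 0  t=3,i=6
  ##..# -> #   bit 25 = 1  t=8,i=12
  ##... -> #   bit 24 = 1  t=0,i=1
  #.### -> .   bit 23 = 0  t=3,i=9
  #.##. -> .   bit 22 = 0  t=0,i=12
  #.#.# -> #   bit 21 = 1  t=2,i=0
  #.#.. -> #   bit 20 = 1  t=4,i=1
  #..## -> .   bit 19 = 0  t=7,i=7
  #..#. -> #   bit 18 = 1  t=2,i=10
  #...# -> .   bit 17 = 0  t=0,i=2
  #.... -> #   bit 16 = 1  t=0,i=7
  .#### -> .   bit 15 = 0  t=3,i=10
  .###. -> #   bit 14 = 1  t=7,i=9
  .##.# -> .   bit 13 = 0  t=1,i=7
  .##.. -> .   bit 12 = 0  t=0,i=0
  .#.## -> .   bit 11 = 0  t=0,i=11
  .#.#. -> #   bit 10 = 1  t=2,i=12
  .#..# -> #   bit 9 = 1  t=2,i=9
  .#... -> #   bit 8 = 1  t=1,i=2
  ..### -> .   bit 7 = 0  t=5,i=1
  ..##. -> .   bit 6 = 0  t=0,i=4
  ..#.# -> #   bit 5 = 1  t=0,i=10
  ..#.. -> .   bit 4 = 0  t=1,i=1
  ...## -> .   bit 3 = 0  t=0,i=3
  ...#. -> #   bit 2 = 1  t=0,i=9
  ....# -> .   bit 1 = 0  t=0,i=8
  ..... -> #   bit 0 = 1  t=4,i=4
  bits 11101011001101010100011100100101 = 3946137381

3946137381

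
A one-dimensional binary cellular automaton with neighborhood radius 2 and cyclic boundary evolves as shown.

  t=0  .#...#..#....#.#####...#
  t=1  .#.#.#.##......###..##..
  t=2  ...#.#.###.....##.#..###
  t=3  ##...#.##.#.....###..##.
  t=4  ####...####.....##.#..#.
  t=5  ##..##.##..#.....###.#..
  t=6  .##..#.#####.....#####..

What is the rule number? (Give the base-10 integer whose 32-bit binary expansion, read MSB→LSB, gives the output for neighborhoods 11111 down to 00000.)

2817978512

  [31] ##### => #  t=0,i=17
  [30] ####. => .  t=0,i=18
  [29] ###.# => #  t=5,i=19
  [28] ###.. => .  t=0,i=19
  [27] ##.## => .  t=3,i=23
  [26] ##.#. => #  t=2,i=17
  [25] ##..# => #  t=1,i=18
  [24] ##... => #  t=0,i=20
  [23] #.### => #  t=0,i=15
  [22] #.##. => #  t=1,i=7
  [21] #.#.# => #  t=1,i=3
  [20] #.#.. => #  t=0,i=1
  [19] #..## => .  t=1,i=19
  [18] #..#. => #  t=0,i=7
  [17] #...# => #  t=0,i=3
  [16] #.... => .  t=0,i=10
  [15] .#### => #  t=0,i=16
  [14] .###. => #  t=1,i=16
  [13] .##.# => #  t=2,i=16
  [12] .##.. => #  t=1,i=8
  [11] .#.## => .  t=0,i=14
  [10] .#.#. => .  t=0,i=0
  [9] .#..# => .  t=0,i=6
  [8] .#... => .  t=0,i=2
  [7] ..### => #  t=1,i=15
  [6] ..##. => .  t=1,i=20
  [5] ..#.# => .  t=0,i=13
  [4] ..#.. => #  t=0,i=5
  [3] ...## => .  t=1,i=14
  [2] ...#. => .  t=0,i=4
  [1] ....# => .  t=0,i=11
  [0] ..... => .  t=1,i=11
  bits 10100111111101101111000010010000 = 2817978512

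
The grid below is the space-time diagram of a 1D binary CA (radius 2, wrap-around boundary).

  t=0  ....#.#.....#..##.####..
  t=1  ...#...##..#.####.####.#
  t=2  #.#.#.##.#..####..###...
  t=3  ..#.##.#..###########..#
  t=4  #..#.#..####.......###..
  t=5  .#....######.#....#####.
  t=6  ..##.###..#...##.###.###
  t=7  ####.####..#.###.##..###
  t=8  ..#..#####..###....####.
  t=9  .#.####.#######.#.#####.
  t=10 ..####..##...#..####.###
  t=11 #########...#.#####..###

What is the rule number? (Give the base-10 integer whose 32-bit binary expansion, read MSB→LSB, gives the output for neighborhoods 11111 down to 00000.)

1386867660

  ##### -> .   bit 31 = 0  t=3,i=12
  ####. -> #   bit 30 = 1  t=0,i=20
  ###.# -> .   bit 29 = 0  t=1,i=16
  ###.. -> #   bit 28 = 1  t=0,i=21
  ##.## -> .   bit 27 = 0  t=0,i=17
  ##.#. -> .   bit 26 = 0  t=1,i=22
  ##..# -> #   bit 25 = 1  t=1,i=9
  ##... -> .   bit 24 = 0  t=0,i=22
  #.### -> #   bit 23 = 1  t=0,i=18
  #.##. -> .   bit 22 = 0  t=2,i=6
  #.#.# -> #   bit 21 = 1  t=2,i=2
  #.#.. -> .   bit 20 = 0  t=0,i=6
  #..## -> #   bit 19 = 1  t=0,i=14
  #..#. -> .   bit 18 = 0  t=1,i=10
  #...# -> .   bit 17 = 0  t=1,i=1
  #.... -> #   bit 16 = 1  t=0,i=8
  .#### -> #   bit 15 = 1  t=0,i=19
  .###. -> #   bit 14 = 1  t=2,i=19
  .##.# -> #   bit 13 = 1  t=0,i=16
  .##.. -> .   bit 12 = 0  t=1,i=8
  .#.## -> #   bit 11 = 1  t=1,i=12
  .#.#. -> .   bit 10 = 0  t=0,i=5
  .#..# -> #   bit 9 = 1  t=0,i=13
  .#... -> #   bit 8 = 1  t=0,i=7
  ..### -> #   bit 7 = 1  t=2,i=12
  ..##. -> #   bit 6 = 1  t=0,i=15
  ..#.# -> .   bit 5 = 0  t=0,i=4
  ..#.. -> .   bit 4 = 0  t=0,i=12
  ...## -> #   bit 3 = 1  t=1,i=6
  ...#. -> #   bit 2 = 1  t=0,i=3
  ....# -> .   bit 1 = 0  t=0,i=2
  ..... -> .   bit 0 = 0  t=0,i=0
  bits 01010010101010011110101111001100 = 1386867660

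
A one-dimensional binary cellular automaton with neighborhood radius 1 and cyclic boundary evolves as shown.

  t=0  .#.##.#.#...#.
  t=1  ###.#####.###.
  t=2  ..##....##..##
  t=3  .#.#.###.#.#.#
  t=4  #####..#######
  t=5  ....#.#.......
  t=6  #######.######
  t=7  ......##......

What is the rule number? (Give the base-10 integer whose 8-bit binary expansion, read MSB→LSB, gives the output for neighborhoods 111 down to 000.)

103

  [7] ### => .  t=1,i=1
  [6] ##. => #  t=0,i=4
  [5] #.# => #  t=0,i=2
  [4] #.. => .  t=0,i=9
  [3] .## => .  t=0,i=3
  [2] .#. => #  t=0,i=1
  [1] ..# => #  t=0,i=0
  [0] ... => #  t=0,i=10
  bits 01100111 = 103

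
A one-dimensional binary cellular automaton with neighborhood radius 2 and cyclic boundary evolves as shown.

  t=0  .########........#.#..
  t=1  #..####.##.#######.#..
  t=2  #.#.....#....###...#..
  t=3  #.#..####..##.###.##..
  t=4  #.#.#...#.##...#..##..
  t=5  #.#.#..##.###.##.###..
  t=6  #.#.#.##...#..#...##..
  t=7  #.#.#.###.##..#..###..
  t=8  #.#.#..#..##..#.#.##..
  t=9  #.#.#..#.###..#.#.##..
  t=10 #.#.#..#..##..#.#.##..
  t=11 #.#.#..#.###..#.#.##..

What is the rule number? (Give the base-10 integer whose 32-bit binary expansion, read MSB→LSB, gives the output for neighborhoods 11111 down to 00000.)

  nb #####: next=#  (t=0,i=3, bit31=1)
  nb ####.: next=.  (t=0,i=7, bit30=0)
  nb ###.#: next=.  (t=1,i=6, bit29=0)
  nb ###..: next=#  (t=0,i=8, bit28=1)
  nb ##.##: next=.  (t=1,i=7, bit27=0)
  nb ##.#.: next=.  (t=1,i=18, bit26=0)
  nb ##..#: next=.  (t=3,i=9, bit25=0)
  nb ##...: next=#  (t=0,i=9, bit24=1)
  nb #.###: next=.  (t=1,i=11, bit23=0)
  nb #.##.: next=#  (t=1,i=8, bit22=1)
  nb #.#.#: next=#  (t=4,i=2, bit21=1)
  nb #.#..: next=#  (t=0,i=19, bit20=1)
  nb #..##: next=#  (t=1,i=2, bit19=1)
  nb #..#.: next=.  (t=1,i=21, bit18=0)
  nb #...#: next=.  (t=0,i=21, bit17=0)
  nb #....: next=.  (t=0,i=10, bit16=0)
  nb .####: next=.  (t=0,i=2, bit15=0)
  nb .###.: next=#  (t=2,i=14, bit14=1)
  nb .##.#: next=.  (t=1,i=9, bit13=0)
  nb .##..: next=#  (t=3,i=19, bit12=1)
  nb .#.##: next=.  (t=4,i=9, bit11=0)
  nb .#.#.: next=.  (t=0,i=18, bit10=0)
  nb .#..#: next=.  (t=1,i=1, bit9=0)
  nb .#...: next=.  (t=0,i=20, bit8=0)
  nb ..###: next=.  (t=0,i=1, bit7=0)
  nb ..##.: next=#  (t=3,i=11, bit6=1)
  nb ..#.#: next=#  (t=0,i=17, bit5=1)
  nb ..#..: next=#  (t=1,i=0, bit4=1)
  nb ...##: next=#  (t=0,i=0, bit3=1)
  nb ...#.: next=#  (t=0,i=16, bit2=1)
  nb ....#: next=#  (t=0,i=15, bit1=1)
  nb .....: next=#  (t=0,i=11, bit0=1)
  bits 10010001011110000101000001111111 = 2440581247

2440581247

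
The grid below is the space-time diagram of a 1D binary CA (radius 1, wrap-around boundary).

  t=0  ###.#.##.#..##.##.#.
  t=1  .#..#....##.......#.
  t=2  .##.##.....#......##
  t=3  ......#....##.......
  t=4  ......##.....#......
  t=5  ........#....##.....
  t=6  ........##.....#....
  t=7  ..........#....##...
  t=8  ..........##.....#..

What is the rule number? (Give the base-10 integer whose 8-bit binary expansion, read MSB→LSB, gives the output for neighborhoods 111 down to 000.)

148

  ### -> #   bit 7 = 1  t=0,i=1
  ##. -> .   bit 6 = 0  t=0,i=2
  #.# -> .   bit 5 = 0  t=0,i=3
  #.. -> #   bit 4 = 1  t=0,i=10
  .## -> .   bit 3 = 0  t=0,i=0
  .#. -> #   bit 2 = 1  t=0,i=4
  ..# -> .   bit 1 = 0  t=0,i=11
  ... -> .   bit 0 = 0  t=1,i=6
  bits 10010100 = 148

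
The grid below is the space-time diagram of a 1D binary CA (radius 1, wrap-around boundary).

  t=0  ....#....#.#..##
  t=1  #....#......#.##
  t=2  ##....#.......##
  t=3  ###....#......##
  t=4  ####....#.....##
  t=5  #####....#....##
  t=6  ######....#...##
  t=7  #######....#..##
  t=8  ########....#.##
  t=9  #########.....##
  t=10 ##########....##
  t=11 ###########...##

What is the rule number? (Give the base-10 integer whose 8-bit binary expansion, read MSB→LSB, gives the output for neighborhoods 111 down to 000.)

  [7] ### => #  t=1,i=15
  [6] ##. => #  t=0,i=15
  [5] #.# => .  t=0,i=10
  [4] #.. => #  t=0,i=0
  [3] .## => #  t=0,i=14
  [2] .#. => .  t=0,i=4
  [1] ..# => .  t=0,i=3
  [0] ... => .  t=0,i=1
  bits 11011000 = 216

216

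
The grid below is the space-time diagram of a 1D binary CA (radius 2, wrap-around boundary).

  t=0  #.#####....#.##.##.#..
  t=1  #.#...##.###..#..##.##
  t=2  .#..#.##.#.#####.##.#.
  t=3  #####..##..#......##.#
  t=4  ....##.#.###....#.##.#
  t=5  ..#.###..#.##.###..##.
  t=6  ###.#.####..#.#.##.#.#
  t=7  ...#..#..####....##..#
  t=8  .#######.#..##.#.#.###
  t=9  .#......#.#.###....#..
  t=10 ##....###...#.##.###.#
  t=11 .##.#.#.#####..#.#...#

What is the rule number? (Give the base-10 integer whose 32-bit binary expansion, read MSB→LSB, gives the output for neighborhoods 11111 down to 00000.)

  nb #####: next=.  (t=0,i=4, bit31=0)
  nb ####.: next=.  (t=0,i=5, bit30=0)
  nb ###.#: next=.  (t=1,i=0, bit29=0)
  nb ###..: next=#  (t=0,i=6, bit28=1)
  nb ##.##: next=.  (t=0,i=15, bit27=0)
  nb ##.#.: next=#  (t=0,i=18, bit26=1)
  nb ##..#: next=#  (t=1,i=12, bit25=1)
  nb ##...: next=#  (t=0,i=7, bit24=1)
  nb #.###: next=#  (t=0,i=2, bit23=1)
  nb #.##.: next=.  (t=0,i=13, bit22=0)
  nb #.#.#: next=.  (t=2,i=9, bit21=0)
  nb #.#..: next=.  (t=0,i=19, bit20=0)
  nb #..##: next=.  (t=1,i=16, bit19=0)
  nb #..#.: next=#  (t=0,i=21, bit18=1)
  nb #...#: next=#  (t=1,i=4, bit17=1)
  nb #....: next=.  (t=0,i=8, bit16=0)
  nb .####: next=.  (t=0,i=3, bit15=0)
  nb .###.: next=.  (t=1,i=10, bit14=0)
  nb .##.#: next=#  (t=0,i=14, bit13=1)
  nb .##..: next=.  (t=3,i=8, bit12=0)
  nb .#.##: next=.  (t=0,i=1, bit11=0)
  nb .#.#.: next=.  (t=6,i=13, bit10=0)
  nb .#..#: next=#  (t=0,i=20, bit9=1)
  nb .#...: next=.  (t=1,i=3, bit8=0)
  nb ..###: next=#  (t=7,i=9, bit7=1)
  nb ..##.: next=#  (t=1,i=6, bit6=1)
  nb ..#.#: next=#  (t=0,i=0, bit5=1)
  nb ..#..: next=#  (t=1,i=14, bit4=1)
  nb ...##: next=.  (t=1,i=5, bit3=0)
  nb ...#.: next=#  (t=0,i=10, bit2=1)
  nb ....#: next=#  (t=0,i=9, bit1=1)
  nb .....: next=.  (t=3,i=14, bit0=0)
  bits 00010111100001100010001011110110 = 394666742

394666742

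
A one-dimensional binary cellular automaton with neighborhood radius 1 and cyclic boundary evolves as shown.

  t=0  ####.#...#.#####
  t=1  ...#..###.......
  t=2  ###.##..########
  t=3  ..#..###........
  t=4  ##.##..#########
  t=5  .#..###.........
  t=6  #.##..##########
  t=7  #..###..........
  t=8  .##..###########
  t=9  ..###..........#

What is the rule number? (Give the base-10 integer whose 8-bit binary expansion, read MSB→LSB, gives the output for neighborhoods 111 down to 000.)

  ###|.  b7=0 t=0,i=0
  ##.|#  b6=1 t=0,i=3
  #.#|.  b5=0 t=0,i=4
  #..|#  b4=1 t=0,i=6
  .##|.  b3=0 t=0,i=11
  .#.|.  b2=0 t=0,i=5
  ..#|#  b1=1 t=0,i=8
  ...|#  b0=1 t=0,i=7
  bits 01010011 = 83

83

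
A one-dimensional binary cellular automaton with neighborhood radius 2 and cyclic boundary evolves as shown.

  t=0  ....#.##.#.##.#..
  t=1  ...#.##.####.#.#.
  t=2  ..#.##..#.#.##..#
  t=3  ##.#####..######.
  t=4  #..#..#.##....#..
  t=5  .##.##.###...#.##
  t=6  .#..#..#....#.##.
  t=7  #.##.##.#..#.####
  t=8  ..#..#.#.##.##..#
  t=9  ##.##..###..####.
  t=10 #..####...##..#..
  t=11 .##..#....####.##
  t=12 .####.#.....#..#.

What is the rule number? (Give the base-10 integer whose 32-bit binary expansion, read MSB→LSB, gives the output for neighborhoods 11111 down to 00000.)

  [31] ##### => .  t=3,i=5
  [30] ####. => #  t=1,i=10
  [29] ###.# => .  t=1,i=11
  [28] ###.. => .  t=3,i=7
  [27] ##.## => .  t=1,i=7
  [26] ##.#. => #  t=0,i=8
  [25] ##..# => #  t=2,i=6
  [24] ##... => .  t=4,i=10
  [23] #.### => #  t=1,i=8
  [22] #.##. => #  t=0,i=6
  [21] #.#.# => #  t=0,i=9
  [20] #.#.. => .  t=0,i=14
  [19] #..## => #  t=3,i=9
  [18] #..#. => #  t=2,i=1
  [17] #...# => .  t=5,i=11
  [16] #.... => .  t=0,i=16
  [15] .#### => .  t=1,i=9
  [14] .###. => .  t=5,i=8
  [13] .##.# => .  t=0,i=7
  [12] .##.. => #  t=2,i=5
  [11] .#.## => #  t=0,i=5
  [10] .#.#. => .  t=1,i=14
  [9] .#..# => #  t=2,i=0
  [8] .#... => #  t=0,i=15
  [7] ..### => .  t=3,i=10
  [6] ..##. => #  t=10,i=10
  [5] ..#.# => .  t=0,i=4
  [4] ..#.. => .  t=2,i=16
  [3] ...## => .  t=10,i=9
  [2] ...#. => #  t=0,i=3
  [1] ....# => .  t=0,i=2
  [0] ..... => .  t=0,i=0
  bits 01000110111011000001101101000100 = 1189878596

1189878596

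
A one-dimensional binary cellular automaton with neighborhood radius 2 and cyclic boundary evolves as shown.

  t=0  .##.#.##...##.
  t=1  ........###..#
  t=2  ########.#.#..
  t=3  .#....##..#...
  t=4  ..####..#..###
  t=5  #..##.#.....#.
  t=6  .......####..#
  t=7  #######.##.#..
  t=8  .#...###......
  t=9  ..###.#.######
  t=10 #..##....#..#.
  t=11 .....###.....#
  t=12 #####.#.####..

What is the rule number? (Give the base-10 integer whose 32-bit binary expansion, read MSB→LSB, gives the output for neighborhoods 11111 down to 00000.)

1795409163

  #####|.  b31=0 t=2,i=2
  ####.|#  b30=1 t=2,i=6
  ###.#|#  b29=1 t=2,i=7
  ###..|.  b28=0 t=1,i=10
  ##.##|#  b27=1 t=7,i=7
  ##.#.|.  b26=0 t=0,i=3
  ##..#|#  b25=1 t=0,i=13
  ##...|#  b24=1 t=0,i=8
  #.###|.  b23=0 t=9,i=8
  #.##.|.  b22=0 t=0,i=6
  #.#.#|.  b21=0 t=0,i=4
  #.#..|.  b20=0 t=2,i=11
  #..##|.  b19=0 t=0,i=0
  #..#.|.  b18=0 t=1,i=12
  #...#|#  b17=1 t=0,i=9
  #....|#  b16=1 t=1,i=1
  .####|#  b15=1 t=2,i=1
  .###.|#  b14=1 t=1,i=9
  .##.#|.  b13=0 t=0,i=2
  .##..|.  b12=0 t=0,i=7
  .#.##|.  b11=0 t=0,i=5
  .#.#.|#  b10=1 t=2,i=10
  .#..#|.  b9=0 t=2,i=12
  .#...|#  b8=1 t=1,i=0
  ..###|.  b7=0 t=1,i=8
  ..##.|.  b6=0 t=0,i=1
  ..#.#|.  b5=0 t=5,i=12
  ..#..|.  b4=0 t=1,i=13
  ...##|#  b3=1 t=0,i=10
  ...#.|.  b2=0 t=3,i=0
  ....#|#  b1=1 t=1,i=6
  .....|#  b0=1 t=1,i=2
  bits 01101011000000111100010100001011 = 1795409163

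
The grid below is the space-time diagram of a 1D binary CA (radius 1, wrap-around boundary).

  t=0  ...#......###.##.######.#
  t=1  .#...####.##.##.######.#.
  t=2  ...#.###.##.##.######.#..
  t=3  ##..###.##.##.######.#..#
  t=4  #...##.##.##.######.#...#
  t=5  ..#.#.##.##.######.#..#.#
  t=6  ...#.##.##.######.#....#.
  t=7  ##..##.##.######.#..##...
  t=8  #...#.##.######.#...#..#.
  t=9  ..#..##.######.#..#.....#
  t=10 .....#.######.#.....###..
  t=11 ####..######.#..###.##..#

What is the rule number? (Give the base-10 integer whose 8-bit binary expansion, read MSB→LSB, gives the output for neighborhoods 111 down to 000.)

169

  ### -> #   bit 7 = 1  t=0,i=11
  ##. -> .   bit 6 = 0  t=0,i=12
  #.# -> #   bit 5 = 1  t=0,i=13
  #.. -> .   bit 4 = 0  t=0,i=0
  .## -> #   bit 3 = 1  t=0,i=10
  .#. -> .   bit 2 = 0  t=0,i=3
  ..# -> .   bit 1 = 0  t=0,i=2
  ... -> #   bit 0 = 1  t=0,i=1
  bits 10101001 = 169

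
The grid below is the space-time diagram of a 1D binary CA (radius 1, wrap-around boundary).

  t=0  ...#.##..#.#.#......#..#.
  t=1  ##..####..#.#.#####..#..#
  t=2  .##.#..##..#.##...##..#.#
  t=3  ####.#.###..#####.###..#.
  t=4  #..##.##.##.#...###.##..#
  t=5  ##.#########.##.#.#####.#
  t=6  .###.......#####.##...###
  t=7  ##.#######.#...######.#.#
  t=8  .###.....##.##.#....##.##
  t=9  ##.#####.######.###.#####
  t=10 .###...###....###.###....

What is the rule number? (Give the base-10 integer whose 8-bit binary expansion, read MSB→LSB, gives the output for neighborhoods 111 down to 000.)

121

  [7] ### => .  t=1,i=0
  [6] ##. => #  t=0,i=6
  [5] #.# => #  t=0,i=4
  [4] #.. => #  t=0,i=7
  [3] .## => #  t=0,i=5
  [2] .#. => .  t=0,i=3
  [1] ..# => .  t=0,i=2
  [0] ... => #  t=0,i=0
  bits 01111001 = 121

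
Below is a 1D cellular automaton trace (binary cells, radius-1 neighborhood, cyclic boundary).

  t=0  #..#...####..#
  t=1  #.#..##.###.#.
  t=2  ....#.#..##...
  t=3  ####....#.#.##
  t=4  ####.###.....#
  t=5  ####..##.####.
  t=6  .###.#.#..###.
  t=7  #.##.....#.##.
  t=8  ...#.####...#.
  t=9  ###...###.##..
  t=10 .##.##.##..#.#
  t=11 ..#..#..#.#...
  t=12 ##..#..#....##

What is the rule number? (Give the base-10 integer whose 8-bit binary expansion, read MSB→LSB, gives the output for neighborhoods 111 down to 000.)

195

  nb ###: next=#  (t=0,i=8, bit7=1)
  nb ##.: next=#  (t=0,i=0, bit6=1)
  nb #.#: next=.  (t=1,i=1, bit5=0)
  nb #..: next=.  (t=0,i=1, bit4=0)
  nb .##: next=.  (t=0,i=7, bit3=0)
  nb .#.: next=.  (t=0,i=3, bit2=0)
  nb ..#: next=#  (t=0,i=2, bit1=1)
  nb ...: next=#  (t=0,i=5, bit0=1)
  bits 11000011 = 195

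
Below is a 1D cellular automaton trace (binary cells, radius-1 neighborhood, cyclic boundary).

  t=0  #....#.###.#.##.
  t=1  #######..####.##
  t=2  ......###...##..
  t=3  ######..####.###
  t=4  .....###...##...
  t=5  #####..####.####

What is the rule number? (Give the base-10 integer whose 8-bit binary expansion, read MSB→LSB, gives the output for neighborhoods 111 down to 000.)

119

  ### -> .   bit 7 = 0  t=0,i=8
  ##. -> #   bit 6 = 1  t=0,i=9
  #.# -> #   bit 5 = 1  t=0,i=6
  #.. -> #   bit 4 = 1  t=0,i=1
  .## -> .   bit 3 = 0  t=0,i=7
  .#. -> #   bit 2 = 1  t=0,i=0
  ..# -> #   bit 1 = 1  t=0,i=4
  ... -> #   bit 0 = 1  t=0,i=2
  bits 01110111 = 119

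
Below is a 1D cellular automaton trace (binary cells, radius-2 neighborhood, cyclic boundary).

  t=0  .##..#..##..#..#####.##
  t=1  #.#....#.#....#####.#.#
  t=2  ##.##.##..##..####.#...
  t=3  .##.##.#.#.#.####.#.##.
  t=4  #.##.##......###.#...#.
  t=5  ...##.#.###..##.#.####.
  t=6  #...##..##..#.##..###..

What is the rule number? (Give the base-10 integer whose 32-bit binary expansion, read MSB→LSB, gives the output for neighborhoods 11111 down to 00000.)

3431723429

  nb #####: next=#  (t=0,i=17, bit31=1)
  nb ####.: next=#  (t=0,i=18, bit30=1)
  nb ###.#: next=.  (t=0,i=19, bit29=0)
  nb ###..: next=.  (t=5,i=10, bit28=0)
  nb ##.##: next=#  (t=0,i=0, bit27=1)
  nb ##.#.: next=#  (t=1,i=1, bit26=1)
  nb ##..#: next=.  (t=0,i=3, bit25=0)
  nb ##...: next=.  (t=4,i=7, bit24=0)
  nb #.###: next=#  (t=3,i=13, bit23=1)
  nb #.##.: next=.  (t=0,i=1, bit22=0)
  nb #.#.#: next=.  (t=1,i=20, bit21=0)
  nb #.#..: next=.  (t=1,i=2, bit20=0)
  nb #..##: next=#  (t=0,i=7, bit19=1)
  nb #..#.: next=.  (t=0,i=4, bit18=0)
  nb #...#: next=#  (t=2,i=21, bit17=1)
  nb #....: next=#  (t=1,i=4, bit16=1)
  nb .####: next=#  (t=0,i=16, bit15=1)
  nb .###.: next=#  (t=4,i=14, bit14=1)
  nb .##.#: next=#  (t=0,i=22, bit13=1)
  nb .##..: next=#  (t=0,i=2, bit12=1)
  nb .#.##: next=.  (t=1,i=21, bit11=0)
  nb .#.#.: next=.  (t=1,i=8, bit10=0)
  nb .#..#: next=.  (t=0,i=6, bit9=0)
  nb .#...: next=#  (t=1,i=3, bit8=1)
  nb ..###: next=#  (t=0,i=15, bit7=1)
  nb ..##.: next=.  (t=0,i=8, bit6=0)
  nb ..#.#: next=#  (t=1,i=7, bit5=1)
  nb ..#..: next=.  (t=0,i=5, bit4=0)
  nb ...##: next=.  (t=1,i=13, bit3=0)
  nb ...#.: next=#  (t=1,i=6, bit2=1)
  nb ....#: next=.  (t=1,i=5, bit1=0)
  nb .....: next=#  (t=4,i=9, bit0=1)
  bits 11001100100010111111000110100101 = 3431723429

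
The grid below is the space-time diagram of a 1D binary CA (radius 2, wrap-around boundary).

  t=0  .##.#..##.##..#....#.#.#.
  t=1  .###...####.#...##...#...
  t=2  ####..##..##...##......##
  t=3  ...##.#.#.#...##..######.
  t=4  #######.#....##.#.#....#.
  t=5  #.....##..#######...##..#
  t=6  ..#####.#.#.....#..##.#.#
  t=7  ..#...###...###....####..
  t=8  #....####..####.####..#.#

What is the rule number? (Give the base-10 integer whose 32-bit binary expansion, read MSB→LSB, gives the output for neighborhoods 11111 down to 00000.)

  nb #####: next=.  (t=2,i=0, bit31=0)
  nb ####.: next=.  (t=1,i=9, bit30=0)
  nb ###.#: next=#  (t=1,i=10, bit29=1)
  nb ###..: next=#  (t=1,i=3, bit28=1)
  nb ##.##: next=#  (t=0,i=9, bit27=1)
  nb ##.#.: next=#  (t=0,i=3, bit26=1)
  nb ##..#: next=#  (t=0,i=12, bit25=1)
  nb ##...: next=.  (t=1,i=4, bit24=0)
  nb #.###: next=#  (t=4,i=0, bit23=1)
  nb #.##.: next=#  (t=0,i=10, bit22=1)
  nb #.#.#: next=#  (t=0,i=21, bit21=1)
  nb #.#..: next=.  (t=0,i=4, bit20=0)
  nb #..##: next=.  (t=0,i=0, bit19=0)
  nb #..#.: next=.  (t=0,i=13, bit18=0)
  nb #...#: next=.  (t=1,i=5, bit17=0)
  nb #....: next=#  (t=0,i=16, bit16=1)
  nb .####: next=.  (t=1,i=8, bit15=0)
  nb .###.: next=#  (t=1,i=2, bit14=1)
  nb .##.#: next=#  (t=0,i=2, bit13=1)
  nb .##..: next=.  (t=0,i=11, bit12=0)
  nb .#.##: next=#  (t=4,i=24, bit11=1)
  nb .#.#.: next=.  (t=0,i=20, bit10=0)
  nb .#..#: next=.  (t=0,i=5, bit9=0)
  nb .#...: next=.  (t=0,i=15, bit8=0)
  nb ..###: next=#  (t=1,i=1, bit7=1)
  nb ..##.: next=#  (t=0,i=1, bit6=1)
  nb ..#.#: next=.  (t=0,i=19, bit5=0)
  nb ..#..: next=.  (t=0,i=14, bit4=0)
  nb ...##: next=#  (t=1,i=0, bit3=1)
  nb ...#.: next=.  (t=0,i=18, bit2=0)
  nb ....#: next=#  (t=0,i=17, bit1=1)
  nb .....: next=#  (t=2,i=19, bit0=1)
  bits 00111110111000010110100011001011 = 1054959819

1054959819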